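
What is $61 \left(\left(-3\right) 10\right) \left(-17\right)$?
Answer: $31110$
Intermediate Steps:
$61 \left(\left(-3\right) 10\right) \left(-17\right) = 61 \left(-30\right) \left(-17\right) = \left(-1830\right) \left(-17\right) = 31110$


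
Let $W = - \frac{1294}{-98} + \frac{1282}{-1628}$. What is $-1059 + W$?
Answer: $- \frac{41744025}{39886} \approx -1046.6$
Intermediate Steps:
$W = \frac{495249}{39886}$ ($W = \left(-1294\right) \left(- \frac{1}{98}\right) + 1282 \left(- \frac{1}{1628}\right) = \frac{647}{49} - \frac{641}{814} = \frac{495249}{39886} \approx 12.417$)
$-1059 + W = -1059 + \frac{495249}{39886} = - \frac{41744025}{39886}$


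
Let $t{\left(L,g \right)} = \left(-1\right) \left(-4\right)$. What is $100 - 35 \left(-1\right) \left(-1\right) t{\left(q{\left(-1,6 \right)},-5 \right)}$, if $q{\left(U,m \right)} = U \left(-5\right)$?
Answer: $-40$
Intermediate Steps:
$q{\left(U,m \right)} = - 5 U$
$t{\left(L,g \right)} = 4$
$100 - 35 \left(-1\right) \left(-1\right) t{\left(q{\left(-1,6 \right)},-5 \right)} = 100 - 35 \left(-1\right) \left(-1\right) 4 = 100 - 35 \cdot 1 \cdot 4 = 100 - 140 = -40$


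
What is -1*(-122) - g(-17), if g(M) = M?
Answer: 139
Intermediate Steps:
-1*(-122) - g(-17) = -1*(-122) - 1*(-17) = 122 + 17 = 139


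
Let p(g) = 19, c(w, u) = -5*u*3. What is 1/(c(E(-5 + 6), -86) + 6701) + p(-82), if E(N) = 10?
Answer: 151830/7991 ≈ 19.000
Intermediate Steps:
c(w, u) = -15*u
1/(c(E(-5 + 6), -86) + 6701) + p(-82) = 1/(-15*(-86) + 6701) + 19 = 1/(1290 + 6701) + 19 = 1/7991 + 19 = 151830/7991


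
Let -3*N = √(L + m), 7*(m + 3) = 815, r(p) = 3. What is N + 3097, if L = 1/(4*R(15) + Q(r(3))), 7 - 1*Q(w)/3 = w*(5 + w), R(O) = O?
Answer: 3097 - √50071/63 ≈ 3093.4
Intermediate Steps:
Q(w) = 21 - 3*w*(5 + w)
m = 794/7 (m = -3 + (⅐)*815 = -3 + 815/7 = 794/7 ≈ 113.43)
L = ⅑ (L = 1/(4*15 + (21 - 15*3 - 3*3²)) = 1/(60 + (21 - 45 - 3*9)) = 1/(60 + (21 - 45 - 27)) = 1/(60 - 51) = 1/9 = ⅑ ≈ 0.11111)
N = -√50071/63 (N = -√(⅑ + 794/7)/3 = -√50071/63 ≈ -3.5518)
N + 3097 = -√50071/63 + 3097 = 3097 - √50071/63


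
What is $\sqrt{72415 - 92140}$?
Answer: $5 i \sqrt{789} \approx 140.45 i$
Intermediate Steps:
$\sqrt{72415 - 92140} = \sqrt{-19725} = 5 i \sqrt{789}$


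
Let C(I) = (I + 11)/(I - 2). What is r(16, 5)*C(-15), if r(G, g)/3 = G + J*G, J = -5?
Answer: -768/17 ≈ -45.176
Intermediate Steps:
r(G, g) = -12*G (r(G, g) = 3*(G - 5*G) = 3*(-4*G) = -12*G)
C(I) = (11 + I)/(-2 + I)
r(16, 5)*C(-15) = (-12*16)*((11 - 15)/(-2 - 15)) = -192*(-4)/(-17) = -(-192)*(-4)/17 = -192*4/17 = -768/17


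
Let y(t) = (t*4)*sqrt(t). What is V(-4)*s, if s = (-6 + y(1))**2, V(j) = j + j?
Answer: -32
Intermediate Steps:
y(t) = 4*t**(3/2) (y(t) = (4*t)*sqrt(t) = 4*t**(3/2))
V(j) = 2*j
s = 4 (s = (-6 + 4*1**(3/2))**2 = (-6 + 4*1)**2 = (-6 + 4)**2 = (-2)**2 = 4)
V(-4)*s = (2*(-4))*4 = -8*4 = -32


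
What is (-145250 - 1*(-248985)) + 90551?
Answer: 194286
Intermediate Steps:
(-145250 - 1*(-248985)) + 90551 = (-145250 + 248985) + 90551 = 103735 + 90551 = 194286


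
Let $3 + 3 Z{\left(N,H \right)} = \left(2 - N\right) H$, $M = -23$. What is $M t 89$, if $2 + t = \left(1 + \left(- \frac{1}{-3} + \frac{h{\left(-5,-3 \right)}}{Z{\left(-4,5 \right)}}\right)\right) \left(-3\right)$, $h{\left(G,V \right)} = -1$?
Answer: $\frac{34799}{3} \approx 11600.0$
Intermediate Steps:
$Z{\left(N,H \right)} = -1 + \frac{H \left(2 - N\right)}{3}$ ($Z{\left(N,H \right)} = -1 + \frac{\left(2 - N\right) H}{3} = -1 + \frac{H \left(2 - N\right)}{3}$)
$t = - \frac{17}{3}$ ($t = -2 + \left(1 - \left(- \frac{1}{3} + \frac{1}{-1 + \frac{2}{3} \cdot 5 - \frac{5}{3} \left(-4\right)}\right)\right) \left(-3\right) = -2 + \left(1 - \left(- \frac{1}{3} + \frac{1}{-1 + \frac{10}{3} + \frac{20}{3}}\right)\right) \left(-3\right) = -2 + \left(1 + \left(\frac{1}{3} - \frac{1}{9}\right)\right) \left(-3\right) = -2 + \left(1 + \frac{2}{9}\right) \left(-3\right) = -2 + \frac{11}{9} \left(-3\right) = -2 - \frac{11}{3} = - \frac{17}{3} \approx -5.6667$)
$M t 89 = \left(-23\right) \left(- \frac{17}{3}\right) 89 = \frac{391}{3} \cdot 89 = \frac{34799}{3}$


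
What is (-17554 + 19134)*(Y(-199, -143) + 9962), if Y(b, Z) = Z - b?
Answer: 15828440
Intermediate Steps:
(-17554 + 19134)*(Y(-199, -143) + 9962) = (-17554 + 19134)*((-143 - 1*(-199)) + 9962) = 1580*((-143 + 199) + 9962) = 1580*(56 + 9962) = 1580*10018 = 15828440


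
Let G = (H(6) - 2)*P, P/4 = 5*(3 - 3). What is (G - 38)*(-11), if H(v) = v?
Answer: 418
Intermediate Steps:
P = 0 (P = 4*(5*(3 - 3)) = 4*(5*0) = 4*0 = 0)
G = 0 (G = (6 - 2)*0 = 4*0 = 0)
(G - 38)*(-11) = (0 - 38)*(-11) = -38*(-11) = 418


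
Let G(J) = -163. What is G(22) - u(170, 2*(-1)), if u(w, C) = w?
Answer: -333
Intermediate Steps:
G(22) - u(170, 2*(-1)) = -163 - 1*170 = -163 - 170 = -333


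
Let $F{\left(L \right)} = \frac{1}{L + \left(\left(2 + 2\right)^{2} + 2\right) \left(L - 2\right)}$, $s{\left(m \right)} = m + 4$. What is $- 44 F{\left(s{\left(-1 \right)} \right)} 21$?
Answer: $-44$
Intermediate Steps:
$s{\left(m \right)} = 4 + m$
$F{\left(L \right)} = \frac{1}{-36 + 19 L}$ ($F{\left(L \right)} = \frac{1}{L + \left(4^{2} + 2\right) \left(-2 + L\right)} = \frac{1}{L + \left(16 + 2\right) \left(-2 + L\right)} = \frac{1}{L + 18 \left(-2 + L\right)} = \frac{1}{L + \left(-36 + 18 L\right)} = \frac{1}{-36 + 19 L}$)
$- 44 F{\left(s{\left(-1 \right)} \right)} 21 = - \frac{44}{-36 + 19 \left(4 - 1\right)} 21 = - \frac{44}{-36 + 19 \cdot 3} \cdot 21 = - \frac{44}{-36 + 57} \cdot 21 = - \frac{44}{21} \cdot 21 = \left(-44\right) \frac{1}{21} \cdot 21 = \left(- \frac{44}{21}\right) 21 = -44$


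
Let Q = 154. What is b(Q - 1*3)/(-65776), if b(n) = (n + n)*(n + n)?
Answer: -22801/16444 ≈ -1.3866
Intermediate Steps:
b(n) = 4*n**2 (b(n) = (2*n)*(2*n) = 4*n**2)
b(Q - 1*3)/(-65776) = (4*(154 - 1*3)**2)/(-65776) = (4*(154 - 3)**2)*(-1/65776) = (4*151**2)*(-1/65776) = (4*22801)*(-1/65776) = 91204*(-1/65776) = -22801/16444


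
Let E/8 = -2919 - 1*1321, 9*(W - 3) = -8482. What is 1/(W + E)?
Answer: -9/313735 ≈ -2.8687e-5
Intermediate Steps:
W = -8455/9 (W = 3 + (⅑)*(-8482) = 3 - 8482/9 = -8455/9 ≈ -939.44)
E = -33920 (E = 8*(-2919 - 1*1321) = 8*(-2919 - 1321) = 8*(-4240) = -33920)
1/(W + E) = 1/(-8455/9 - 33920) = 1/(-313735/9) = -9/313735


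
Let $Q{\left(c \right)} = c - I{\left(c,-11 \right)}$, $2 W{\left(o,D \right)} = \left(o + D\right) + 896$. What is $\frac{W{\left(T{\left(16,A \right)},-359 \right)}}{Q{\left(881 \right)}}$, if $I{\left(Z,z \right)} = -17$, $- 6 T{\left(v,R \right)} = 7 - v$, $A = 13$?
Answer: $\frac{1077}{3592} \approx 0.29983$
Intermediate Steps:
$T{\left(v,R \right)} = - \frac{7}{6} + \frac{v}{6}$ ($T{\left(v,R \right)} = - \frac{7 - v}{6} = - \frac{7}{6} + \frac{v}{6}$)
$W{\left(o,D \right)} = 448 + \frac{D}{2} + \frac{o}{2}$ ($W{\left(o,D \right)} = \frac{\left(o + D\right) + 896}{2} = \frac{\left(D + o\right) + 896}{2} = \frac{896 + D + o}{2} = 448 + \frac{D}{2} + \frac{o}{2}$)
$Q{\left(c \right)} = 17 + c$ ($Q{\left(c \right)} = c - -17 = c + 17 = 17 + c$)
$\frac{W{\left(T{\left(16,A \right)},-359 \right)}}{Q{\left(881 \right)}} = \frac{448 + \frac{1}{2} \left(-359\right) + \frac{- \frac{7}{6} + \frac{1}{6} \cdot 16}{2}}{17 + 881} = \frac{448 - \frac{359}{2} + \frac{- \frac{7}{6} + \frac{8}{3}}{2}}{898} = \left(448 - \frac{359}{2} + \frac{1}{2} \cdot \frac{3}{2}\right) \frac{1}{898} = \left(448 - \frac{359}{2} + \frac{3}{4}\right) \frac{1}{898} = \frac{1077}{4} \cdot \frac{1}{898} = \frac{1077}{3592}$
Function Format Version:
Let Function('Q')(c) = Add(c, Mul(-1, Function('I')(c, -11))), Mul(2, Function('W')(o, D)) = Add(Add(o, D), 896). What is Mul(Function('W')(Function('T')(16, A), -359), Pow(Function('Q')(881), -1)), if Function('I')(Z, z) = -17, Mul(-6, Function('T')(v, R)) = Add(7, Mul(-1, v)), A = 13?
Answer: Rational(1077, 3592) ≈ 0.29983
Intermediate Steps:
Function('T')(v, R) = Add(Rational(-7, 6), Mul(Rational(1, 6), v)) (Function('T')(v, R) = Mul(Rational(-1, 6), Add(7, Mul(-1, v))) = Add(Rational(-7, 6), Mul(Rational(1, 6), v)))
Function('W')(o, D) = Add(448, Mul(Rational(1, 2), D), Mul(Rational(1, 2), o)) (Function('W')(o, D) = Mul(Rational(1, 2), Add(Add(o, D), 896)) = Mul(Rational(1, 2), Add(Add(D, o), 896)) = Mul(Rational(1, 2), Add(896, D, o)) = Add(448, Mul(Rational(1, 2), D), Mul(Rational(1, 2), o)))
Function('Q')(c) = Add(17, c) (Function('Q')(c) = Add(c, Mul(-1, -17)) = Add(c, 17) = Add(17, c))
Mul(Function('W')(Function('T')(16, A), -359), Pow(Function('Q')(881), -1)) = Mul(Add(448, Mul(Rational(1, 2), -359), Mul(Rational(1, 2), Add(Rational(-7, 6), Mul(Rational(1, 6), 16)))), Pow(Add(17, 881), -1)) = Mul(Add(448, Rational(-359, 2), Mul(Rational(1, 2), Add(Rational(-7, 6), Rational(8, 3)))), Pow(898, -1)) = Mul(Add(448, Rational(-359, 2), Mul(Rational(1, 2), Rational(3, 2))), Rational(1, 898)) = Mul(Add(448, Rational(-359, 2), Rational(3, 4)), Rational(1, 898)) = Mul(Rational(1077, 4), Rational(1, 898)) = Rational(1077, 3592)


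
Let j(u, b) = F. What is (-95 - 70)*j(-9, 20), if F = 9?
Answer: -1485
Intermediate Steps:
j(u, b) = 9
(-95 - 70)*j(-9, 20) = (-95 - 70)*9 = -165*9 = -1485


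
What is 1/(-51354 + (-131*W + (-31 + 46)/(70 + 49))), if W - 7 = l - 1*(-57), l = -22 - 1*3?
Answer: -119/6719082 ≈ -1.7711e-5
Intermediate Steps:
l = -25 (l = -22 - 3 = -25)
W = 39 (W = 7 + (-25 - 1*(-57)) = 7 + (-25 + 57) = 7 + 32 = 39)
1/(-51354 + (-131*W + (-31 + 46)/(70 + 49))) = 1/(-51354 + (-131*39 + (-31 + 46)/(70 + 49))) = 1/(-51354 + (-5109 + 15/119)) = 1/(-51354 - 607956/119) = 1/(-6719082/119) = -119/6719082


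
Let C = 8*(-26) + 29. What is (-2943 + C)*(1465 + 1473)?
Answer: -9172436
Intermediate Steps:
C = -179 (C = -208 + 29 = -179)
(-2943 + C)*(1465 + 1473) = (-2943 - 179)*(1465 + 1473) = -3122*2938 = -9172436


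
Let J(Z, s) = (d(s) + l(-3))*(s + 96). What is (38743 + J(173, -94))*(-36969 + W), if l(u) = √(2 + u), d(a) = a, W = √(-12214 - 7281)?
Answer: -(36969 - I*√19495)*(38555 + 2*I) ≈ -1.4253e+9 + 5.3093e+6*I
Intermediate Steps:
W = I*√19495 (W = √(-19495) = I*√19495 ≈ 139.62*I)
J(Z, s) = (96 + s)*(I + s) (J(Z, s) = (s + √(2 - 3))*(s + 96) = (s + √(-1))*(96 + s) = (s + I)*(96 + s) = (I + s)*(96 + s) = (96 + s)*(I + s))
(38743 + J(173, -94))*(-36969 + W) = (38743 + ((-94)² + 96*I - 94*(96 + I)))*(-36969 + I*√19495) = (38743 + (8836 + 96*I + (-9024 - 94*I)))*(-36969 + I*√19495) = (38743 + (-188 + 2*I))*(-36969 + I*√19495) = (38555 + 2*I)*(-36969 + I*√19495) = (-36969 + I*√19495)*(38555 + 2*I)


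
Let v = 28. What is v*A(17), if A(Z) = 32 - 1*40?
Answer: -224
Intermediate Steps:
A(Z) = -8 (A(Z) = 32 - 40 = -8)
v*A(17) = 28*(-8) = -224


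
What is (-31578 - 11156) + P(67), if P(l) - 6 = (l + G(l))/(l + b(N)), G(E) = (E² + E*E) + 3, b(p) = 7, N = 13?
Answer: -1576412/37 ≈ -42606.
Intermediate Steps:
G(E) = 3 + 2*E² (G(E) = (E² + E²) + 3 = 2*E² + 3 = 3 + 2*E²)
P(l) = 6 + (3 + l + 2*l²)/(7 + l) (P(l) = 6 + (l + (3 + 2*l²))/(l + 7) = 6 + (3 + l + 2*l²)/(7 + l))
(-31578 - 11156) + P(67) = (-31578 - 11156) + (45 + 2*67² + 7*67)/(7 + 67) = -42734 + (45 + 2*4489 + 469)/74 = -42734 + (45 + 8978 + 469)/74 = -42734 + (1/74)*9492 = -42734 + 4746/37 = -1576412/37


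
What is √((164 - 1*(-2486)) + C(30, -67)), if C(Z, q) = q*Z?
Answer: 8*√10 ≈ 25.298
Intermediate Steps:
C(Z, q) = Z*q
√((164 - 1*(-2486)) + C(30, -67)) = √((164 - 1*(-2486)) + 30*(-67)) = √((164 + 2486) - 2010) = √(2650 - 2010) = √640 = 8*√10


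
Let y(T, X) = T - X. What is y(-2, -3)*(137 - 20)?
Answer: 117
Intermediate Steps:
y(-2, -3)*(137 - 20) = (-2 - 1*(-3))*(137 - 20) = (-2 + 3)*117 = 1*117 = 117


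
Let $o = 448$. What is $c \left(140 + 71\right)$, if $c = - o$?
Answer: $-94528$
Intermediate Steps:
$c = -448$ ($c = \left(-1\right) 448 = -448$)
$c \left(140 + 71\right) = - 448 \left(140 + 71\right) = \left(-448\right) 211 = -94528$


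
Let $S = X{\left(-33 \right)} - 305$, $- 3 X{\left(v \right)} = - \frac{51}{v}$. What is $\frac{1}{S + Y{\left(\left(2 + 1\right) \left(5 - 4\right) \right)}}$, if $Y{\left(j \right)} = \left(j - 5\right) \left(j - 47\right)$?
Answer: $- \frac{33}{7178} \approx -0.0045974$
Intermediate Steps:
$X{\left(v \right)} = \frac{17}{v}$ ($X{\left(v \right)} = - \frac{\left(-51\right) \frac{1}{v}}{3} = \frac{17}{v}$)
$S = - \frac{10082}{33}$ ($S = \frac{17}{-33} - 305 = 17 \left(- \frac{1}{33}\right) - 305 = - \frac{17}{33} - 305 = - \frac{10082}{33} \approx -305.52$)
$Y{\left(j \right)} = \left(-47 + j\right) \left(-5 + j\right)$ ($Y{\left(j \right)} = \left(-5 + j\right) \left(-47 + j\right) = \left(-47 + j\right) \left(-5 + j\right)$)
$\frac{1}{S + Y{\left(\left(2 + 1\right) \left(5 - 4\right) \right)}} = \frac{1}{- \frac{10082}{33} + \left(235 + \left(\left(2 + 1\right) \left(5 - 4\right)\right)^{2} - 52 \left(2 + 1\right) \left(5 - 4\right)\right)} = \frac{1}{- \frac{10082}{33} + \left(235 + \left(3 \cdot 1\right)^{2} - 52 \cdot 3 \cdot 1\right)} = \frac{1}{- \frac{10082}{33} + \left(235 + 3^{2} - 156\right)} = \frac{1}{- \frac{10082}{33} + \left(235 + 9 - 156\right)} = \frac{1}{- \frac{10082}{33} + 88} = \frac{1}{- \frac{7178}{33}} = - \frac{33}{7178}$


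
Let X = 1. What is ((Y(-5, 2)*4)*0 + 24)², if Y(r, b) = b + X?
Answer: 576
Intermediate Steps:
Y(r, b) = 1 + b (Y(r, b) = b + 1 = 1 + b)
((Y(-5, 2)*4)*0 + 24)² = (((1 + 2)*4)*0 + 24)² = ((3*4)*0 + 24)² = (12*0 + 24)² = (0 + 24)² = 24² = 576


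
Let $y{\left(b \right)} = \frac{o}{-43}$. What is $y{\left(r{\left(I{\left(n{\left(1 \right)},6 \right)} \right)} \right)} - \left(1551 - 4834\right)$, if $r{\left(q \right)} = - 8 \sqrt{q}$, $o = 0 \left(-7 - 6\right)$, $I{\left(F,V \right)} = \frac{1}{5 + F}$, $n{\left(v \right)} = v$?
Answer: $3283$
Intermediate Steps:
$o = 0$ ($o = 0 \left(-13\right) = 0$)
$y{\left(b \right)} = 0$ ($y{\left(b \right)} = \frac{0}{-43} = 0 \left(- \frac{1}{43}\right) = 0$)
$y{\left(r{\left(I{\left(n{\left(1 \right)},6 \right)} \right)} \right)} - \left(1551 - 4834\right) = 0 - \left(1551 - 4834\right) = 0 - -3283 = 0 + 3283 = 3283$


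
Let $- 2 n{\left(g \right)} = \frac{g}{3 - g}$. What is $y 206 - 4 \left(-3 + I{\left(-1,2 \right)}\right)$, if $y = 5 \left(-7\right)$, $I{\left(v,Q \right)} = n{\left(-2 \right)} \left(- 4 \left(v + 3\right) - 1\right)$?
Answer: $- \frac{35954}{5} \approx -7190.8$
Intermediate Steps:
$n{\left(g \right)} = - \frac{g}{2 \left(3 - g\right)}$ ($n{\left(g \right)} = - \frac{g \frac{1}{3 - g}}{2} = - \frac{g}{2 \left(3 - g\right)}$)
$I{\left(v,Q \right)} = - \frac{13}{5} - \frac{4 v}{5}$ ($I{\left(v,Q \right)} = \frac{1}{2} \left(-2\right) \frac{1}{-3 - 2} \left(- 4 \left(v + 3\right) - 1\right) = \frac{1}{2} \left(-2\right) \frac{1}{-5} \left(- 4 \left(3 + v\right) - 1\right) = \frac{1}{2} \left(-2\right) \left(- \frac{1}{5}\right) \left(\left(-12 - 4 v\right) - 1\right) = \frac{-13 - 4 v}{5} = - \frac{13}{5} - \frac{4 v}{5}$)
$y = -35$
$y 206 - 4 \left(-3 + I{\left(-1,2 \right)}\right) = \left(-35\right) 206 - 4 \left(-3 - \frac{9}{5}\right) = -7210 - 4 \left(-3 + \left(- \frac{13}{5} + \frac{4}{5}\right)\right) = -7210 - 4 \left(-3 - \frac{9}{5}\right) = -7210 - - \frac{96}{5} = -7210 + \frac{96}{5} = - \frac{35954}{5}$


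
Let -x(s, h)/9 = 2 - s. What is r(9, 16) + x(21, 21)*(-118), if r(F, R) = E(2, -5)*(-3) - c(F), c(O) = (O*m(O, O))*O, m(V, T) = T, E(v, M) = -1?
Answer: -20904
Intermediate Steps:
x(s, h) = -18 + 9*s (x(s, h) = -9*(2 - s) = -18 + 9*s)
c(O) = O³ (c(O) = (O*O)*O = O²*O = O³)
r(F, R) = 3 - F³ (r(F, R) = -1*(-3) - F³ = 3 - F³)
r(9, 16) + x(21, 21)*(-118) = (3 - 1*9³) + (-18 + 9*21)*(-118) = (3 - 1*729) + (-18 + 189)*(-118) = (3 - 729) + 171*(-118) = -726 - 20178 = -20904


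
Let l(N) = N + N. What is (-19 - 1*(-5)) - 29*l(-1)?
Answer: 44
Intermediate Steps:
l(N) = 2*N
(-19 - 1*(-5)) - 29*l(-1) = (-19 - 1*(-5)) - 58*(-1) = (-19 + 5) - 29*(-2) = -14 + 58 = 44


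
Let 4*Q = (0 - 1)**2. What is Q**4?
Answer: 1/256 ≈ 0.0039063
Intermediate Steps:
Q = 1/4 (Q = (0 - 1)**2/4 = (1/4)*(-1)**2 = (1/4)*1 = 1/4 ≈ 0.25000)
Q**4 = (1/4)**4 = 1/256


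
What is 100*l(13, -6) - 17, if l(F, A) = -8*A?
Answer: 4783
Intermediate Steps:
100*l(13, -6) - 17 = 100*(-8*(-6)) - 17 = 100*48 - 17 = 4800 - 17 = 4783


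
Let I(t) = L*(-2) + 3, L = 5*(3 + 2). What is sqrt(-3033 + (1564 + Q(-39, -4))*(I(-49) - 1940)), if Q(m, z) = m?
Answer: 2*I*sqrt(758302) ≈ 1741.6*I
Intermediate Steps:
L = 25 (L = 5*5 = 25)
I(t) = -47 (I(t) = 25*(-2) + 3 = -50 + 3 = -47)
sqrt(-3033 + (1564 + Q(-39, -4))*(I(-49) - 1940)) = sqrt(-3033 + (1564 - 39)*(-47 - 1940)) = sqrt(-3033 + 1525*(-1987)) = sqrt(-3033 - 3030175) = sqrt(-3033208) = 2*I*sqrt(758302)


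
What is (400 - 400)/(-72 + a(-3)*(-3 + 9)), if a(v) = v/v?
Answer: 0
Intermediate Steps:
a(v) = 1
(400 - 400)/(-72 + a(-3)*(-3 + 9)) = (400 - 400)/(-72 + 1*(-3 + 9)) = 0/(-72 + 1*6) = 0/(-72 + 6) = 0/(-66) = 0*(-1/66) = 0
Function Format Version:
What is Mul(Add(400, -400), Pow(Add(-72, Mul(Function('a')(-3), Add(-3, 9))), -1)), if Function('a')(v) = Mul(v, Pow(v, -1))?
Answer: 0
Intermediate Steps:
Function('a')(v) = 1
Mul(Add(400, -400), Pow(Add(-72, Mul(Function('a')(-3), Add(-3, 9))), -1)) = Mul(Add(400, -400), Pow(Add(-72, Mul(1, Add(-3, 9))), -1)) = Mul(0, Pow(Add(-72, Mul(1, 6)), -1)) = Mul(0, Pow(Add(-72, 6), -1)) = Mul(0, Pow(-66, -1)) = Mul(0, Rational(-1, 66)) = 0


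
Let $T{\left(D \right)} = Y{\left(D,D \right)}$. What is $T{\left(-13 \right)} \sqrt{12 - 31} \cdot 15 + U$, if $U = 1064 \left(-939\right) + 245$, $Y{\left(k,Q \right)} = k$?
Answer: $-998851 - 195 i \sqrt{19} \approx -9.9885 \cdot 10^{5} - 849.99 i$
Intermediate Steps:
$T{\left(D \right)} = D$
$U = -998851$ ($U = -999096 + 245 = -998851$)
$T{\left(-13 \right)} \sqrt{12 - 31} \cdot 15 + U = - 13 \sqrt{12 - 31} \cdot 15 - 998851 = - 13 \sqrt{-19} \cdot 15 - 998851 = - 13 i \sqrt{19} \cdot 15 - 998851 = - 195 i \sqrt{19} - 998851 = -998851 - 195 i \sqrt{19}$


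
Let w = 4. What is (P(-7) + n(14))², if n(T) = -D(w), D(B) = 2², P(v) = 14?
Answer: 100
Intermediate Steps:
D(B) = 4
n(T) = -4 (n(T) = -1*4 = -4)
(P(-7) + n(14))² = (14 - 4)² = 10² = 100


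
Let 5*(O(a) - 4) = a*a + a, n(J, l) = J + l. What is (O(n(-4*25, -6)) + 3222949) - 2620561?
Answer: 604618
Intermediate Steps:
O(a) = 4 + a/5 + a**2/5 (O(a) = 4 + (a*a + a)/5 = 4 + (a**2 + a)/5 = 4 + (a + a**2)/5 = 4 + (a/5 + a**2/5) = 4 + a/5 + a**2/5)
(O(n(-4*25, -6)) + 3222949) - 2620561 = ((4 + (-4*25 - 6)/5 + (-4*25 - 6)**2/5) + 3222949) - 2620561 = ((4 + (-100 - 6)/5 + (-100 - 6)**2/5) + 3222949) - 2620561 = ((4 + (1/5)*(-106) + (1/5)*(-106)**2) + 3222949) - 2620561 = ((4 - 106/5 + (1/5)*11236) + 3222949) - 2620561 = ((4 - 106/5 + 11236/5) + 3222949) - 2620561 = (2230 + 3222949) - 2620561 = 3225179 - 2620561 = 604618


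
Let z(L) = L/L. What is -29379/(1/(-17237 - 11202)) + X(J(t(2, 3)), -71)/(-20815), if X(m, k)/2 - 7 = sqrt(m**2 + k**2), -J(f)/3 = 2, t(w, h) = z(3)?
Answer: 17391127765501/20815 - 2*sqrt(5077)/20815 ≈ 8.3551e+8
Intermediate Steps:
z(L) = 1
t(w, h) = 1
J(f) = -6 (J(f) = -3*2 = -6)
X(m, k) = 14 + 2*sqrt(k**2 + m**2) (X(m, k) = 14 + 2*sqrt(m**2 + k**2) = 14 + 2*sqrt(k**2 + m**2))
-29379/(1/(-17237 - 11202)) + X(J(t(2, 3)), -71)/(-20815) = -29379/(1/(-17237 - 11202)) + (14 + 2*sqrt((-71)**2 + (-6)**2))/(-20815) = -29379/(1/(-28439)) + (14 + 2*sqrt(5041 + 36))*(-1/20815) = -29379/(-1/28439) + (14 + 2*sqrt(5077))*(-1/20815) = -29379*(-28439) + (-14/20815 - 2*sqrt(5077)/20815) = 835509381 + (-14/20815 - 2*sqrt(5077)/20815) = 17391127765501/20815 - 2*sqrt(5077)/20815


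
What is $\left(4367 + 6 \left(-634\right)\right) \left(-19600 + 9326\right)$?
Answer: $-5784262$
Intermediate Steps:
$\left(4367 + 6 \left(-634\right)\right) \left(-19600 + 9326\right) = \left(4367 - 3804\right) \left(-10274\right) = 563 \left(-10274\right) = -5784262$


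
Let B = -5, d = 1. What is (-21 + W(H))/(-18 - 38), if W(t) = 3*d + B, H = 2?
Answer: 23/56 ≈ 0.41071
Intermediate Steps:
W(t) = -2 (W(t) = 3*1 - 5 = 3 - 5 = -2)
(-21 + W(H))/(-18 - 38) = (-21 - 2)/(-18 - 38) = -23/(-56) = -1/56*(-23) = 23/56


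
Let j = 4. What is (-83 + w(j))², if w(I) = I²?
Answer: 4489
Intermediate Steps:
(-83 + w(j))² = (-83 + 4²)² = (-83 + 16)² = (-67)² = 4489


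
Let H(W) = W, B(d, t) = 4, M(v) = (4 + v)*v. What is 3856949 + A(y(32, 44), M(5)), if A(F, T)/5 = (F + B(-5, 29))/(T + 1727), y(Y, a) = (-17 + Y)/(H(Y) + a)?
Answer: 519423037323/134672 ≈ 3.8569e+6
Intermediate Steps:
M(v) = v*(4 + v)
y(Y, a) = (-17 + Y)/(Y + a)
A(F, T) = 5*(4 + F)/(1727 + T) (A(F, T) = 5*((F + 4)/(T + 1727)) = 5*((4 + F)/(1727 + T)) = 5*(4 + F)/(1727 + T))
3856949 + A(y(32, 44), M(5)) = 3856949 + 5*(4 + (-17 + 32)/(32 + 44))/(1727 + 5*(4 + 5)) = 3856949 + 5*(4 + 15/76)/(1727 + 5*9) = 3856949 + 5*(4 + (1/76)*15)/(1727 + 45) = 3856949 + 5*(4 + 15/76)/1772 = 3856949 + 5*(1/1772)*(319/76) = 3856949 + 1595/134672 = 519423037323/134672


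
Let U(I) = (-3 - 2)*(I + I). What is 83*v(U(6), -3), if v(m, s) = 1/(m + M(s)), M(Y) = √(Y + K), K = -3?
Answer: -830/601 - 83*I*√6/3606 ≈ -1.381 - 0.05638*I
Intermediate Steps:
M(Y) = √(-3 + Y) (M(Y) = √(Y - 3) = √(-3 + Y))
U(I) = -10*I
v(m, s) = 1/(m + √(-3 + s))
83*v(U(6), -3) = 83/(-10*6 + √(-3 - 3)) = 83/(-60 + √(-6)) = 83/(-60 + I*√6)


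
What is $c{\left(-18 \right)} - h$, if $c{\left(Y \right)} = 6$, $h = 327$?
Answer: $-321$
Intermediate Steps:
$c{\left(-18 \right)} - h = 6 - 327 = -321$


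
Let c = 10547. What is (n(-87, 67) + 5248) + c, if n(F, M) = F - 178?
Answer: 15530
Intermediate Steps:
n(F, M) = -178 + F
(n(-87, 67) + 5248) + c = ((-178 - 87) + 5248) + 10547 = (-265 + 5248) + 10547 = 4983 + 10547 = 15530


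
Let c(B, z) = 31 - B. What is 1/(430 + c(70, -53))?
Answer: 1/391 ≈ 0.0025575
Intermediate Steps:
1/(430 + c(70, -53)) = 1/(430 + (31 - 1*70)) = 1/(430 + (31 - 70)) = 1/(430 - 39) = 1/391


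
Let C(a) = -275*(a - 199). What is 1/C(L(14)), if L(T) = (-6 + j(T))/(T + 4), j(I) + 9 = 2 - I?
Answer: 2/110275 ≈ 1.8136e-5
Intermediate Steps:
j(I) = -7 - I (j(I) = -9 + (2 - I) = -7 - I)
L(T) = (-13 - T)/(4 + T) (L(T) = (-6 + (-7 - T))/(T + 4) = (-13 - T)/(4 + T))
C(a) = 54725 - 275*a (C(a) = -275*(-199 + a) = 54725 - 275*a)
1/C(L(14)) = 1/(54725 - 275*(-13 - 1*14)/(4 + 14)) = 1/(54725 - 275*(-13 - 14)/18) = 1/(54725 - 275*(-27)/18) = 1/(54725 - 275*(-3/2)) = 1/(54725 + 825/2) = 1/(110275/2) = 2/110275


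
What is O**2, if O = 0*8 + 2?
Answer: 4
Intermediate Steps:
O = 2 (O = 0 + 2 = 2)
O**2 = 2**2 = 4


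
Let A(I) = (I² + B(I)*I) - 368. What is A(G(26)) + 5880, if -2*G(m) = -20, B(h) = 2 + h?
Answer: 5732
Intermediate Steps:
G(m) = 10 (G(m) = -½*(-20) = 10)
A(I) = -368 + I² + I*(2 + I) (A(I) = (I² + (2 + I)*I) - 368 = (I² + I*(2 + I)) - 368 = -368 + I² + I*(2 + I))
A(G(26)) + 5880 = (-368 + 2*10 + 2*10²) + 5880 = (-368 + 20 + 2*100) + 5880 = (-368 + 20 + 200) + 5880 = -148 + 5880 = 5732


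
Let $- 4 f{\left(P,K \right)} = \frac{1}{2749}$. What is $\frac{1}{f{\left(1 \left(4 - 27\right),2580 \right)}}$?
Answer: $-10996$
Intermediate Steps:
$f{\left(P,K \right)} = - \frac{1}{10996}$ ($f{\left(P,K \right)} = - \frac{1}{4 \cdot 2749} = \left(- \frac{1}{4}\right) \frac{1}{2749} = - \frac{1}{10996}$)
$\frac{1}{f{\left(1 \left(4 - 27\right),2580 \right)}} = \frac{1}{- \frac{1}{10996}} = -10996$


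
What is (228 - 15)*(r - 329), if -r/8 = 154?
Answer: -332493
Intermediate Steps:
r = -1232 (r = -8*154 = -1232)
(228 - 15)*(r - 329) = (228 - 15)*(-1232 - 329) = 213*(-1561) = -332493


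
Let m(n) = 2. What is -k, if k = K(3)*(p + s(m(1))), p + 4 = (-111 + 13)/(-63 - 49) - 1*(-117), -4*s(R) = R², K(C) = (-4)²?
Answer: -1806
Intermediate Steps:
K(C) = 16
s(R) = -R²/4
p = 911/8 (p = -4 + ((-111 + 13)/(-63 - 49) - 1*(-117)) = -4 + (-98/(-112) + 117) = -4 + (-98*(-1/112) + 117) = -4 + (7/8 + 117) = -4 + 943/8 = 911/8 ≈ 113.88)
k = 1806 (k = 16*(911/8 - ¼*2²) = 16*(911/8 - ¼*4) = 16*(911/8 - 1) = 16*(903/8) = 1806)
-k = -1*1806 = -1806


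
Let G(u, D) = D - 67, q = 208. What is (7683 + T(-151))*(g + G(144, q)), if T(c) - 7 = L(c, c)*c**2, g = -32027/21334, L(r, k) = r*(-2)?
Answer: 10257895831332/10667 ≈ 9.6165e+8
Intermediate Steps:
L(r, k) = -2*r
g = -32027/21334 (g = -32027*1/21334 = -32027/21334 ≈ -1.5012)
T(c) = 7 - 2*c**3 (T(c) = 7 + (-2*c)*c**2 = 7 - 2*c**3)
G(u, D) = -67 + D
(7683 + T(-151))*(g + G(144, q)) = (7683 + (7 - 2*(-151)**3))*(-32027/21334 + (-67 + 208)) = (7683 + (7 - 2*(-3442951)))*(-32027/21334 + 141) = (7683 + (7 + 6885902))*(2976067/21334) = (7683 + 6885909)*(2976067/21334) = 6893592*(2976067/21334) = 10257895831332/10667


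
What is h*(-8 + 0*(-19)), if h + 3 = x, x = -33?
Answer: 288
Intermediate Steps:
h = -36 (h = -3 - 33 = -36)
h*(-8 + 0*(-19)) = -36*(-8 + 0*(-19)) = -36*(-8 + 0) = -36*(-8) = 288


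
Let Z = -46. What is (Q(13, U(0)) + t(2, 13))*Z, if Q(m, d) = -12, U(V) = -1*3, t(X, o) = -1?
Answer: 598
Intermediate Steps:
U(V) = -3
(Q(13, U(0)) + t(2, 13))*Z = (-12 - 1)*(-46) = -13*(-46) = 598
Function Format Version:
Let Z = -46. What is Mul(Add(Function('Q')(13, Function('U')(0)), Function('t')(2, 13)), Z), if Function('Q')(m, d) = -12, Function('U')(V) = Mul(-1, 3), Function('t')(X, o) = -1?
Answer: 598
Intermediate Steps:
Function('U')(V) = -3
Mul(Add(Function('Q')(13, Function('U')(0)), Function('t')(2, 13)), Z) = Mul(Add(-12, -1), -46) = Mul(-13, -46) = 598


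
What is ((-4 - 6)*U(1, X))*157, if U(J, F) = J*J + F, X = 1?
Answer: -3140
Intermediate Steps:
U(J, F) = F + J² (U(J, F) = J² + F = F + J²)
((-4 - 6)*U(1, X))*157 = ((-4 - 6)*(1 + 1²))*157 = -10*(1 + 1)*157 = -10*2*157 = -20*157 = -3140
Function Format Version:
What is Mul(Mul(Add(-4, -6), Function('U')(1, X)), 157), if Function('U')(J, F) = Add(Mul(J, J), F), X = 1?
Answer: -3140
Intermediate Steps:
Function('U')(J, F) = Add(F, Pow(J, 2)) (Function('U')(J, F) = Add(Pow(J, 2), F) = Add(F, Pow(J, 2)))
Mul(Mul(Add(-4, -6), Function('U')(1, X)), 157) = Mul(Mul(Add(-4, -6), Add(1, Pow(1, 2))), 157) = Mul(Mul(-10, Add(1, 1)), 157) = Mul(Mul(-10, 2), 157) = Mul(-20, 157) = -3140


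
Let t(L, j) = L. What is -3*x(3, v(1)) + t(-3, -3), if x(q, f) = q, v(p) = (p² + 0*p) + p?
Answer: -12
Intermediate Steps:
v(p) = p + p² (v(p) = (p² + 0) + p = p² + p = p + p²)
-3*x(3, v(1)) + t(-3, -3) = -3*3 - 3 = -9 - 3 = -12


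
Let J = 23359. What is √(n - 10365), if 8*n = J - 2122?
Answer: I*√123366/4 ≈ 87.809*I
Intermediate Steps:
n = 21237/8 (n = (23359 - 2122)/8 = (⅛)*21237 = 21237/8 ≈ 2654.6)
√(n - 10365) = √(21237/8 - 10365) = √(-61683/8) = I*√123366/4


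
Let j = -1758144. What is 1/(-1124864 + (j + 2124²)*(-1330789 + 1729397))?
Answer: 1/1097459176192 ≈ 9.1119e-13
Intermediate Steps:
1/(-1124864 + (j + 2124²)*(-1330789 + 1729397)) = 1/(-1124864 + (-1758144 + 2124²)*(-1330789 + 1729397)) = 1/(-1124864 + (-1758144 + 4511376)*398608) = 1/(-1124864 + 2753232*398608) = 1/(-1124864 + 1097460301056) = 1/1097459176192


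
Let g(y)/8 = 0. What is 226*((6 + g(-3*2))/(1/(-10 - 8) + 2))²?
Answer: 2636064/1225 ≈ 2151.9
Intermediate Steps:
g(y) = 0 (g(y) = 8*0 = 0)
226*((6 + g(-3*2))/(1/(-10 - 8) + 2))² = 226*((6 + 0)/(1/(-10 - 8) + 2))² = 226*(6/(1/(-18) + 2))² = 226*(6/(-1/18 + 2))² = 226*(6/(35/18))² = 226*(6*(18/35))² = 226*(108/35)² = 226*(11664/1225) = 2636064/1225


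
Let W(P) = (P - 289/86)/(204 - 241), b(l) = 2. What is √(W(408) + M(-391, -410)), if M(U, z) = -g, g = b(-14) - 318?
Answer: 3*√343200974/3182 ≈ 17.466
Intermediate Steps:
g = -316 (g = 2 - 318 = -316)
W(P) = 289/3182 - P/37 (W(P) = (P - 289*1/86)/(-37) = (P - 289/86)*(-1/37) = (-289/86 + P)*(-1/37) = 289/3182 - P/37)
M(U, z) = 316 (M(U, z) = -1*(-316) = 316)
√(W(408) + M(-391, -410)) = √((289/3182 - 1/37*408) + 316) = √((289/3182 - 408/37) + 316) = √(-34799/3182 + 316) = √(970713/3182) = 3*√343200974/3182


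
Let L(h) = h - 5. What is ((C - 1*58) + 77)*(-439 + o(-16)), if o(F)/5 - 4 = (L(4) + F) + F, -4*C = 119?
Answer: 6278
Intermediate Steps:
C = -119/4 (C = -¼*119 = -119/4 ≈ -29.750)
L(h) = -5 + h
o(F) = 15 + 10*F (o(F) = 20 + 5*(((-5 + 4) + F) + F) = 20 + 5*((-1 + F) + F) = 20 + 5*(-1 + 2*F) = 20 + (-5 + 10*F) = 15 + 10*F)
((C - 1*58) + 77)*(-439 + o(-16)) = ((-119/4 - 1*58) + 77)*(-439 + (15 + 10*(-16))) = ((-119/4 - 58) + 77)*(-439 + (15 - 160)) = (-351/4 + 77)*(-439 - 145) = -43/4*(-584) = 6278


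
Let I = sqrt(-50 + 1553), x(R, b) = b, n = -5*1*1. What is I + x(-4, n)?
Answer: -5 + 3*sqrt(167) ≈ 33.769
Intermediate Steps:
n = -5 (n = -5*1 = -5)
I = 3*sqrt(167) (I = sqrt(1503) = 3*sqrt(167) ≈ 38.769)
I + x(-4, n) = 3*sqrt(167) - 5 = -5 + 3*sqrt(167)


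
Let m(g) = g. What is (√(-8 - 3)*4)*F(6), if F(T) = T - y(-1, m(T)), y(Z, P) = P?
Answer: 0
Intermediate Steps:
F(T) = 0 (F(T) = T - T = 0)
(√(-8 - 3)*4)*F(6) = (√(-8 - 3)*4)*0 = (√(-11)*4)*0 = ((I*√11)*4)*0 = (4*I*√11)*0 = 0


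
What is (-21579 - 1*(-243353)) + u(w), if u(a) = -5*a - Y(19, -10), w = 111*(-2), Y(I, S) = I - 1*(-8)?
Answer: 222857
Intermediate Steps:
Y(I, S) = 8 + I (Y(I, S) = I + 8 = 8 + I)
w = -222
u(a) = -27 - 5*a (u(a) = -5*a - (8 + 19) = -5*a - 1*27 = -5*a - 27 = -27 - 5*a)
(-21579 - 1*(-243353)) + u(w) = (-21579 - 1*(-243353)) + (-27 - 5*(-222)) = (-21579 + 243353) + (-27 + 1110) = 221774 + 1083 = 222857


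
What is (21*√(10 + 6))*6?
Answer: 504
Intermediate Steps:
(21*√(10 + 6))*6 = (21*√16)*6 = (21*4)*6 = 84*6 = 504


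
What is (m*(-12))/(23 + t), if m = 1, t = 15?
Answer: -6/19 ≈ -0.31579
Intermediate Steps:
(m*(-12))/(23 + t) = (1*(-12))/(23 + 15) = -12/38 = -12*1/38 = -6/19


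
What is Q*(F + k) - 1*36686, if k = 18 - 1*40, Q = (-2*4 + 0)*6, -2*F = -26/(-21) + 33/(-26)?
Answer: -3242398/91 ≈ -35631.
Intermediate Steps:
F = 17/1092 (F = -(-26/(-21) + 33/(-26))/2 = -(-26*(-1/21) + 33*(-1/26))/2 = -(26/21 - 33/26)/2 = -1/2*(-17/546) = 17/1092 ≈ 0.015568)
Q = -48 (Q = (-8 + 0)*6 = -8*6 = -48)
k = -22 (k = 18 - 40 = -22)
Q*(F + k) - 1*36686 = -48*(17/1092 - 22) - 1*36686 = -48*(-24007/1092) - 36686 = 96028/91 - 36686 = -3242398/91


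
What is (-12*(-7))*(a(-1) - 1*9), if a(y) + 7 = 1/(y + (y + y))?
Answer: -1372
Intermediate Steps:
a(y) = -7 + 1/(3*y) (a(y) = -7 + 1/(y + (y + y)) = -7 + 1/(y + 2*y) = -7 + 1/(3*y))
(-12*(-7))*(a(-1) - 1*9) = (-12*(-7))*((-7 + (⅓)/(-1)) - 1*9) = 84*((-7 + (⅓)*(-1)) - 9) = 84*((-7 - ⅓) - 9) = 84*(-22/3 - 9) = 84*(-49/3) = -1372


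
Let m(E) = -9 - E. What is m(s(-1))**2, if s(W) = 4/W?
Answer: 25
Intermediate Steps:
m(s(-1))**2 = (-9 - 4/(-1))**2 = (-9 - 4*(-1))**2 = (-9 - 1*(-4))**2 = (-9 + 4)**2 = (-5)**2 = 25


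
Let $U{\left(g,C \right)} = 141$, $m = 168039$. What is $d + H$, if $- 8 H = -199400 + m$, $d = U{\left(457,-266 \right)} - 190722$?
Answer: $- \frac{1493287}{8} \approx -1.8666 \cdot 10^{5}$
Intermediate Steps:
$d = -190581$ ($d = 141 - 190722 = -190581$)
$H = \frac{31361}{8}$ ($H = - \frac{-199400 + 168039}{8} = \left(- \frac{1}{8}\right) \left(-31361\right) = \frac{31361}{8} \approx 3920.1$)
$d + H = -190581 + \frac{31361}{8} = - \frac{1493287}{8}$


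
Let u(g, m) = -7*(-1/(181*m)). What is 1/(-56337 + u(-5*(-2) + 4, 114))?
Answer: -20634/1162457651 ≈ -1.7750e-5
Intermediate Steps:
u(g, m) = 7/(181*m) (u(g, m) = -(-7)/(181*m) = 7/(181*m))
1/(-56337 + u(-5*(-2) + 4, 114)) = 1/(-56337 + (7/181)/114) = 1/(-56337 + (7/181)*(1/114)) = 1/(-56337 + 7/20634) = 1/(-1162457651/20634) = -20634/1162457651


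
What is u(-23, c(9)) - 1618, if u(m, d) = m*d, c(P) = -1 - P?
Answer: -1388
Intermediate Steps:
u(m, d) = d*m
u(-23, c(9)) - 1618 = (-1 - 1*9)*(-23) - 1618 = (-1 - 9)*(-23) - 1618 = -10*(-23) - 1618 = 230 - 1618 = -1388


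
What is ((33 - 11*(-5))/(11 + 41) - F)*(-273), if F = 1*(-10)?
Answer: -3192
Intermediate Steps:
F = -10
((33 - 11*(-5))/(11 + 41) - F)*(-273) = ((33 - 11*(-5))/(11 + 41) - 1*(-10))*(-273) = ((33 + 55)/52 + 10)*(-273) = (88*(1/52) + 10)*(-273) = (22/13 + 10)*(-273) = (152/13)*(-273) = -3192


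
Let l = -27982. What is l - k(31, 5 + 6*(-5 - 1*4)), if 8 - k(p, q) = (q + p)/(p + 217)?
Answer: -3470769/124 ≈ -27990.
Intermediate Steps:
k(p, q) = 8 - (p + q)/(217 + p) (k(p, q) = 8 - (q + p)/(p + 217) = 8 - (p + q)/(217 + p))
l - k(31, 5 + 6*(-5 - 1*4)) = -27982 - (1736 - (5 + 6*(-5 - 1*4)) + 7*31)/(217 + 31) = -27982 - (1736 - (5 + 6*(-5 - 4)) + 217)/248 = -27982 - (1736 - (5 + 6*(-9)) + 217)/248 = -27982 - (1736 - (5 - 54) + 217)/248 = -27982 - (1736 - 1*(-49) + 217)/248 = -27982 - (1736 + 49 + 217)/248 = -27982 - 2002/248 = -27982 - 1*1001/124 = -27982 - 1001/124 = -3470769/124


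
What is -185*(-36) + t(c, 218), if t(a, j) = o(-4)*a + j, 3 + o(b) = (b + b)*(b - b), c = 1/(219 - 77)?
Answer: 976673/142 ≈ 6878.0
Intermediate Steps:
c = 1/142 ≈ 0.0070423
o(b) = -3 (o(b) = -3 + (b + b)*(b - b) = -3 + (2*b)*0 = -3 + 0 = -3)
t(a, j) = j - 3*a (t(a, j) = -3*a + j = j - 3*a)
-185*(-36) + t(c, 218) = -185*(-36) + (218 - 3*1/142) = 6660 + (218 - 3/142) = 6660 + 30953/142 = 976673/142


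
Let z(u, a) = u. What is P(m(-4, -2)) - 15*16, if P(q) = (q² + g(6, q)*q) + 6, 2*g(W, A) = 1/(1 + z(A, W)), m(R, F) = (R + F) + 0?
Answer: -987/5 ≈ -197.40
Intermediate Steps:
m(R, F) = F + R (m(R, F) = (F + R) + 0 = F + R)
g(W, A) = 1/(2*(1 + A))
P(q) = 6 + q² + q/(2*(1 + q)) (P(q) = (q² + (1/(2*(1 + q)))*q) + 6 = (q² + q/(2*(1 + q))) + 6 = 6 + q² + q/(2*(1 + q)))
P(m(-4, -2)) - 15*16 = ((-2 - 4)/2 + (1 + (-2 - 4))*(6 + (-2 - 4)²))/(1 + (-2 - 4)) - 15*16 = ((½)*(-6) + (1 - 6)*(6 + (-6)²))/(1 - 6) - 240 = (-3 - 5*(6 + 36))/(-5) - 240 = -(-3 - 5*42)/5 - 240 = -(-3 - 210)/5 - 240 = -⅕*(-213) - 240 = 213/5 - 240 = -987/5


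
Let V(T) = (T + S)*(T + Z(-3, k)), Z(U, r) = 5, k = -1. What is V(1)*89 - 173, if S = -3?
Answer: -1241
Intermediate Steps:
V(T) = (-3 + T)*(5 + T) (V(T) = (T - 3)*(T + 5) = (-3 + T)*(5 + T))
V(1)*89 - 173 = (-15 + 1² + 2*1)*89 - 173 = (-15 + 1 + 2)*89 - 173 = -12*89 - 173 = -1068 - 173 = -1241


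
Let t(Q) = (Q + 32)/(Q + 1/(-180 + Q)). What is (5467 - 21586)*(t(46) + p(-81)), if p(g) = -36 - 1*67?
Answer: 10063688103/6163 ≈ 1.6329e+6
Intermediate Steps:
p(g) = -103 (p(g) = -36 - 67 = -103)
t(Q) = (32 + Q)/(Q + 1/(-180 + Q))
(5467 - 21586)*(t(46) + p(-81)) = (5467 - 21586)*((-5760 + 46² - 148*46)/(1 + 46² - 180*46) - 103) = -16119*((-5760 + 2116 - 6808)/(1 + 2116 - 8280) - 103) = -16119*(-10452/(-6163) - 103) = -16119*(-1/6163*(-10452) - 103) = -16119*(10452/6163 - 103) = -16119*(-624337/6163) = 10063688103/6163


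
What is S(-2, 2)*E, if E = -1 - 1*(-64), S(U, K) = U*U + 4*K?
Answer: 756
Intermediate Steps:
S(U, K) = U² + 4*K
E = 63 (E = -1 + 64 = 63)
S(-2, 2)*E = ((-2)² + 4*2)*63 = (4 + 8)*63 = 12*63 = 756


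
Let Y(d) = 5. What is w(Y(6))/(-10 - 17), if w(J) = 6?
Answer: -2/9 ≈ -0.22222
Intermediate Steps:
w(Y(6))/(-10 - 17) = 6/(-10 - 17) = 6/(-27) = 6*(-1/27) = -2/9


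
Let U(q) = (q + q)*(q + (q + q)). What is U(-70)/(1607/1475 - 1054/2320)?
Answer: 3353560000/72453 ≈ 46286.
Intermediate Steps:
U(q) = 6*q² (U(q) = (2*q)*(q + 2*q) = (2*q)*(3*q) = 6*q²)
U(-70)/(1607/1475 - 1054/2320) = (6*(-70)²)/(1607/1475 - 1054/2320) = (6*4900)/(1607*(1/1475) - 1054*1/2320) = 29400/(1607/1475 - 527/1160) = 29400/(217359/342200) = 29400*(342200/217359) = 3353560000/72453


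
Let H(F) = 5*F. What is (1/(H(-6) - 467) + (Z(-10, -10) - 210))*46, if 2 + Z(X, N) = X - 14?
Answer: -5395478/497 ≈ -10856.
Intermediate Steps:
Z(X, N) = -16 + X (Z(X, N) = -2 + (X - 14) = -2 + (-14 + X) = -16 + X)
(1/(H(-6) - 467) + (Z(-10, -10) - 210))*46 = (1/(5*(-6) - 467) + ((-16 - 10) - 210))*46 = (1/(-30 - 467) + (-26 - 210))*46 = (1/(-497) - 236)*46 = (-1/497 - 236)*46 = -117293/497*46 = -5395478/497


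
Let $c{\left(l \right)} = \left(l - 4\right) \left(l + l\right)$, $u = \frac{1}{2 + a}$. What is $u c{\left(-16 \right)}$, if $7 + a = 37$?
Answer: $20$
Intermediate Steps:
$a = 30$ ($a = -7 + 37 = 30$)
$u = \frac{1}{32}$ ($u = \frac{1}{2 + 30} = \frac{1}{32} \approx 0.03125$)
$c{\left(l \right)} = 2 l \left(-4 + l\right)$ ($c{\left(l \right)} = \left(-4 + l\right) 2 l = 2 l \left(-4 + l\right)$)
$u c{\left(-16 \right)} = \frac{2 \left(-16\right) \left(-4 - 16\right)}{32} = \frac{2 \left(-16\right) \left(-20\right)}{32} = \frac{1}{32} \cdot 640 = 20$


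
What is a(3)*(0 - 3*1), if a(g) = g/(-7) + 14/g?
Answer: -89/7 ≈ -12.714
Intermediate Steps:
a(g) = 14/g - g/7 (a(g) = g*(-⅐) + 14/g = -g/7 + 14/g = 14/g - g/7)
a(3)*(0 - 3*1) = (14/3 - ⅐*3)*(0 - 3*1) = (14*(⅓) - 3/7)*(0 - 3) = (14/3 - 3/7)*(-3) = (89/21)*(-3) = -89/7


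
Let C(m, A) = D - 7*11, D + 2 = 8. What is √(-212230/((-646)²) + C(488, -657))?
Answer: I*√29841666/646 ≈ 8.4563*I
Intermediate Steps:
D = 6 (D = -2 + 8 = 6)
C(m, A) = -71 (C(m, A) = 6 - 7*11 = 6 - 77 = -71)
√(-212230/((-646)²) + C(488, -657)) = √(-212230/((-646)²) - 71) = √(-212230/417316 - 71) = √(-212230*1/417316 - 71) = √(-5585/10982 - 71) = √(-785307/10982) = I*√29841666/646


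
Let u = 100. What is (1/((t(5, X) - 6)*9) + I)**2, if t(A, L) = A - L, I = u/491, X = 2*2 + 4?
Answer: 57896881/1581732441 ≈ 0.036603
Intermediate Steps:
X = 8 (X = 4 + 4 = 8)
I = 100/491 ≈ 0.20367
(1/((t(5, X) - 6)*9) + I)**2 = (1/(((5 - 1*8) - 6)*9) + 100/491)**2 = (1/(((5 - 8) - 6)*9) + 100/491)**2 = (1/((-3 - 6)*9) + 100/491)**2 = (1/(-9*9) + 100/491)**2 = (1/(-81) + 100/491)**2 = (-1/81 + 100/491)**2 = (7609/39771)**2 = 57896881/1581732441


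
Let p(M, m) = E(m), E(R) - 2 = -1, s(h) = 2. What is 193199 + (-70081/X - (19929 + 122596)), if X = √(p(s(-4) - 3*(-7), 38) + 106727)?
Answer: 50674 - 70081*√26682/53364 ≈ 50460.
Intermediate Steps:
E(R) = 1 (E(R) = 2 - 1 = 1)
p(M, m) = 1
X = 2*√26682 (X = √(1 + 106727) = √106728 = 2*√26682 ≈ 326.69)
193199 + (-70081/X - (19929 + 122596)) = 193199 + (-70081*√26682/53364 - (19929 + 122596)) = 193199 + (-70081*√26682/53364 - 1*142525) = 193199 + (-70081*√26682/53364 - 142525) = 193199 + (-142525 - 70081*√26682/53364) = 50674 - 70081*√26682/53364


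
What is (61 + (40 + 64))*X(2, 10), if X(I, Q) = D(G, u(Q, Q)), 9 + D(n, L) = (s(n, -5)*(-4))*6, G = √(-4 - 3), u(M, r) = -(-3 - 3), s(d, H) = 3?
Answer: -13365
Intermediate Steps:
u(M, r) = 6 (u(M, r) = -1*(-6) = 6)
G = I*√7 (G = √(-7) = I*√7 ≈ 2.6458*I)
D(n, L) = -81 (D(n, L) = -9 + (3*(-4))*6 = -9 - 12*6 = -9 - 72 = -81)
X(I, Q) = -81
(61 + (40 + 64))*X(2, 10) = (61 + (40 + 64))*(-81) = (61 + 104)*(-81) = 165*(-81) = -13365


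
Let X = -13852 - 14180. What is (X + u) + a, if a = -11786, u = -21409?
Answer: -61227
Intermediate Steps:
X = -28032
(X + u) + a = (-28032 - 21409) - 11786 = -49441 - 11786 = -61227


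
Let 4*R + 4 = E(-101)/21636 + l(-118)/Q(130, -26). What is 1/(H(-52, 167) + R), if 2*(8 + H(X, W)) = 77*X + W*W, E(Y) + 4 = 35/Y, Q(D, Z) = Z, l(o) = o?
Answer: 113632272/1356159641129 ≈ 8.3790e-5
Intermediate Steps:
E(Y) = -4 + 35/Y
H(X, W) = -8 + W²/2 + 77*X/2 (H(X, W) = -8 + (77*X + W*W)/2 = -8 + (77*X + W²)/2 = -8 + (W² + 77*X)/2 = -8 + (W²/2 + 77*X/2) = -8 + W²/2 + 77*X/2)
R = 15290945/113632272 (R = -1 + ((-4 + 35/(-101))/21636 - 118/(-26))/4 = -1 + ((-4 + 35*(-1/101))*(1/21636) - 118*(-1/26))/4 = -1 + ((-4 - 35/101)*(1/21636) + 59/13)/4 = -1 + (-439/101*1/21636 + 59/13)/4 = -1 + (-439/2185236 + 59/13)/4 = -1 + (¼)*(128923217/28408068) = -1 + 128923217/113632272 = 15290945/113632272 ≈ 0.13457)
1/(H(-52, 167) + R) = 1/((-8 + (½)*167² + (77/2)*(-52)) + 15290945/113632272) = 1/((-8 + (½)*27889 - 2002) + 15290945/113632272) = 1/((-8 + 27889/2 - 2002) + 15290945/113632272) = 1/(23869/2 + 15290945/113632272) = 1/(1356159641129/113632272) = 113632272/1356159641129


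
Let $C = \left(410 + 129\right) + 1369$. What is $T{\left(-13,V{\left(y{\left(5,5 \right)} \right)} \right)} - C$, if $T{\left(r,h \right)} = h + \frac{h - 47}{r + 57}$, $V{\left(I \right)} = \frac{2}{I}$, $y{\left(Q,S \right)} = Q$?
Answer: $- \frac{83981}{44} \approx -1908.7$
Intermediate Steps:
$T{\left(r,h \right)} = h + \frac{-47 + h}{57 + r}$
$C = 1908$ ($C = 539 + 1369 = 1908$)
$T{\left(-13,V{\left(y{\left(5,5 \right)} \right)} \right)} - C = \frac{-47 + 58 \cdot \frac{2}{5} + \frac{2}{5} \left(-13\right)}{57 - 13} - 1908 = \frac{-47 + 58 \cdot 2 \cdot \frac{1}{5} + 2 \cdot \frac{1}{5} \left(-13\right)}{44} - 1908 = \frac{-47 + 58 \cdot \frac{2}{5} + \frac{2}{5} \left(-13\right)}{44} - 1908 = \frac{-47 + \frac{116}{5} - \frac{26}{5}}{44} - 1908 = \frac{1}{44} \left(-29\right) - 1908 = - \frac{29}{44} - 1908 = - \frac{83981}{44}$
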